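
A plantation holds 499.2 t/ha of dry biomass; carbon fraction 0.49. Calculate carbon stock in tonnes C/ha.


Formula: Carbon Stock = Biomass * Carbon Fraction
C = 499.2 t/ha * 0.49
C = 244.6 t C/ha

244.6


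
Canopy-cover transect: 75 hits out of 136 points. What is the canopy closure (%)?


Formula: Canopy closure = covered points / total points * 100
Closure = 75 / 136 * 100
Closure = 0.5515 * 100 = 55.1%

55.1


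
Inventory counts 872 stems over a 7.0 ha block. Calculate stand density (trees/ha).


Formula: Stand Density = N_trees / Area_ha
Density = 872 trees / 7.0 ha
Density = 125 trees/ha

125


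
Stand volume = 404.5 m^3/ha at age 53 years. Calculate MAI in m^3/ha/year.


Formula: MAI = Total Volume / Stand Age
MAI = 404.5 m^3/ha / 53 years
MAI = 7.63 m^3/ha/year

7.63


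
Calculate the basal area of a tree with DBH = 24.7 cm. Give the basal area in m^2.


Formula: BA = pi * (DBH/2)^2 / 10000  (cm^2 to m^2)
Radius = DBH/2 = 24.7/2 = 12.35 cm
BA = pi * 12.35^2 / 10000
   = 479.1636 cm^2 / 10000
   = 0.0479 m^2

0.0479


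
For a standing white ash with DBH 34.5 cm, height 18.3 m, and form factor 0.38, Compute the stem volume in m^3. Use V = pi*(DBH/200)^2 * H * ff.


Formula: V = pi * (DBH/200)^2 * H * ff
Radius = DBH/200 = 34.5/200 = 0.1725 m
Radius^2 = 0.1725^2 = 0.02975625 m^2
V = pi * 0.02975625 * 18.3 * 0.38
V = 0.65 m^3

0.65


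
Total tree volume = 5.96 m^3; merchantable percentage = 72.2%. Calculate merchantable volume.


Formula: MV = V_total * (merchantable_pct / 100)
Merchantable fraction = 72.2% / 100 = 0.722
MV = 5.96 m^3 * 0.722 = 4.303 m^3

4.303


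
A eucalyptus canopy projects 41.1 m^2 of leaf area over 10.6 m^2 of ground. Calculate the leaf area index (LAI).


Formula: LAI = total leaf area / ground area  (dimensionless)
LAI = 41.1 m^2 / 10.6 m^2
LAI = 3.88

3.88


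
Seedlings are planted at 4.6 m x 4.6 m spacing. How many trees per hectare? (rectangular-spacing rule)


Formula: TPH = 10000 m^2/ha / (spacing_x * spacing_y)
Area per tree = 4.6 m * 4.6 m = 21.16 m^2
TPH = 10000 / 21.16 = 473 trees/ha

473


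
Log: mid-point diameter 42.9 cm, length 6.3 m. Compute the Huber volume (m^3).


Huber: V = Am * L,  Am = pi*(Dm/200)^2
Am = pi*(42.9/200)^2 = 0.144545 m^2
V = 0.144545*6.3 = 0.9106 m^3

0.9106


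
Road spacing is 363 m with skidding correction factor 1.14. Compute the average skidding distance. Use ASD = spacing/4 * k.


Formula: ASD = (spacing / 4) * correction
Uncorrected distance = spacing / 4 = 363 / 4 = 90.75 m
ASD = 90.75 * 1.14 = 103 m

103


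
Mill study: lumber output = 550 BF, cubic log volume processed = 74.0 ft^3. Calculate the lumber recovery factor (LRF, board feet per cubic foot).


Formula: LRF = Lumber Output (BF) / Log Input (ft^3)
LRF = 550 BF / 74.0 ft^3
LRF = 7.43 BF/ft^3

7.43


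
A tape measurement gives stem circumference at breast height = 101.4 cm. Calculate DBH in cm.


Formula: DBH = C / pi
DBH = 101.4 / pi
pi = 3.14159...
DBH = 32.3 cm

32.3


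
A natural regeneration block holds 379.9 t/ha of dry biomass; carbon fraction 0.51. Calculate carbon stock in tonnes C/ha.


Formula: Carbon Stock = Biomass * Carbon Fraction
C = 379.9 t/ha * 0.51
C = 193.7 t C/ha

193.7


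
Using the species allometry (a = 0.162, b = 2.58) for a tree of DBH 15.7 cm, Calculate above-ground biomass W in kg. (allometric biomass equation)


Formula: W = a * DBH^b  (allometric power law)
DBH^b = 15.7^2.58 = 1217.3658
W = 0.162 * 1217.3658 = 197.2 kg

197.2


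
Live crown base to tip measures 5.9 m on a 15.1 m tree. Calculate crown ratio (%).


Formula: Crown Ratio = (Crown Length / Total Height) * 100
CR = (5.9 m / 15.1 m) * 100
CR = 0.3907 * 100 = 39.1%

39.1


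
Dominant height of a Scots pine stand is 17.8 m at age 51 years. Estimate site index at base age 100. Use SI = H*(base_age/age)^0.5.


Formula: SI = H_dom * (base_age / age)^0.5
Age ratio = 100 / 51 = 1.96078
sqrt(age_ratio) = 1.40028
SI = 17.8 * 1.40028 = 24.9 m

24.9


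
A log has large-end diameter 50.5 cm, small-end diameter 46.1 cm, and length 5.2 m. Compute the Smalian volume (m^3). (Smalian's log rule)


Smalian: V = (A1 + A2)/2 * L,  A = pi*(D/200)^2
A1 = pi*(50.5/200)^2 = 0.200296 m^2
A2 = pi*(46.1/200)^2 = 0.166914 m^2
V = (0.200296+0.166914)/2*5.2 = 0.9547 m^3

0.9547


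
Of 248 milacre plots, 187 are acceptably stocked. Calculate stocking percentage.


Formula: Stocking % = stocked plots / total plots * 100
Stocking = 187 / 248 * 100
Stocking = 0.754 * 100 = 75.4%

75.4


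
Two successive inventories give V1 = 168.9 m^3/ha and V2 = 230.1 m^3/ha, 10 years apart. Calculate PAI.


Formula: PAI = (V_T2 - V_T1) / (T2 - T1)
Volume increment = 230.1 - 168.9 = 61.2 m^3/ha
PAI = 61.2 / 10 = 6.12 m^3/ha/year

6.12


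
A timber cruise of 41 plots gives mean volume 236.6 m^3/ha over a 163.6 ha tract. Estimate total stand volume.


Formula: Total Volume = Mean Volume per ha * Total Area
Total Volume = 236.6 m^3/ha * 163.6 ha
Total Volume = 38708 m^3

38708


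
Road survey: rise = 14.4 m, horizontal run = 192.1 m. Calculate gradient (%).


Formula: Gradient = rise / run * 100
Gradient = 14.4 / 192.1 * 100 = 7.5%

7.5


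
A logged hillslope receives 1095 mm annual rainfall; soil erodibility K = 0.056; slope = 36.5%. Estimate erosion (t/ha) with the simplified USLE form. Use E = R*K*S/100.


Formula: E = R * K * S / 100  (simplified USLE)
R * K = 1095 * 0.056 = 61.32
E = 61.32 * 36.5 / 100 = 22.38 t/ha

22.38


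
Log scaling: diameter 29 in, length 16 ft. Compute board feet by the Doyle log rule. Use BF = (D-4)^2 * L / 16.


Doyle: BF = (D - 4)^2 * L / 16
Adjusted diameter = 29 - 4 = 25 in
(D-4)^2 = 25^2 = 625
BF = 625 * 16 / 16 = 625 BF

625


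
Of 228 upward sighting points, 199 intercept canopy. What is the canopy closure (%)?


Formula: Canopy closure = covered points / total points * 100
Closure = 199 / 228 * 100
Closure = 0.8728 * 100 = 87.3%

87.3


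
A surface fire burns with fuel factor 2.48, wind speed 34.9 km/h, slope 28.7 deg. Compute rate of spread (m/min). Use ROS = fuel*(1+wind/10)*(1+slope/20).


Formula: ROS = fuel * (1 + wind/10) * (1 + slope/20)
Wind factor = 1 + 34.9/10 = 4.49
Slope factor = 1 + 28.7/20 = 2.435
ROS = 2.48 * 4.49 * 2.435 = 27.11 m/min

27.11


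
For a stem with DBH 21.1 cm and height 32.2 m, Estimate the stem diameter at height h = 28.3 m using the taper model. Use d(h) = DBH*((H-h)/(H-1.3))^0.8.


Taper: d(h) = DBH * ((H - h) / (H - 1.3))^0.8
Numerator = H - h = 32.2 - 28.3 = 3.9 m
Denominator = H - 1.3 = 32.2 - 1.3 = 30.9 m
Ratio = 3.9 / 30.9 = 0.12621
d = 21.1 * 0.12621^0.8 = 4.0 cm

4.0


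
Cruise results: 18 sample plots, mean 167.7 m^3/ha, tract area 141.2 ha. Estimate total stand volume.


Formula: Total Volume = Mean Volume per ha * Total Area
Total Volume = 167.7 m^3/ha * 141.2 ha
Total Volume = 23679 m^3

23679


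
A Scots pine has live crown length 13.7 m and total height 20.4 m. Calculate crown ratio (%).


Formula: Crown Ratio = (Crown Length / Total Height) * 100
CR = (13.7 m / 20.4 m) * 100
CR = 0.6716 * 100 = 67.2%

67.2


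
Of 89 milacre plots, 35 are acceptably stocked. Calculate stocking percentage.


Formula: Stocking % = stocked plots / total plots * 100
Stocking = 35 / 89 * 100
Stocking = 0.3933 * 100 = 39.3%

39.3


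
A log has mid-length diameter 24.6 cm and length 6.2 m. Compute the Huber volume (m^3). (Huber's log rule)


Huber: V = Am * L,  Am = pi*(Dm/200)^2
Am = pi*(24.6/200)^2 = 0.047529 m^2
V = 0.047529*6.2 = 0.2947 m^3

0.2947


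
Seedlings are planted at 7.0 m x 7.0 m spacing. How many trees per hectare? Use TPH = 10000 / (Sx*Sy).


Formula: TPH = 10000 m^2/ha / (spacing_x * spacing_y)
Area per tree = 7.0 m * 7.0 m = 49.0 m^2
TPH = 10000 / 49.0 = 204 trees/ha

204


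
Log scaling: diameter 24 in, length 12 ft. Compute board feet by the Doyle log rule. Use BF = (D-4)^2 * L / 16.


Doyle: BF = (D - 4)^2 * L / 16
Adjusted diameter = 24 - 4 = 20 in
(D-4)^2 = 20^2 = 400
BF = 400 * 12 / 16 = 300 BF

300


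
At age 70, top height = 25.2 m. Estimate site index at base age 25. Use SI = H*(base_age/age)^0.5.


Formula: SI = H_dom * (base_age / age)^0.5
Age ratio = 25 / 70 = 0.35714
sqrt(age_ratio) = 0.59761
SI = 25.2 * 0.59761 = 15.1 m

15.1


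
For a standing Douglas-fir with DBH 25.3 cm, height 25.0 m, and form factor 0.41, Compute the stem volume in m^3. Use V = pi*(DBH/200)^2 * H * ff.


Formula: V = pi * (DBH/200)^2 * H * ff
Radius = DBH/200 = 25.3/200 = 0.1265 m
Radius^2 = 0.1265^2 = 0.01600225 m^2
V = pi * 0.01600225 * 25.0 * 0.41
V = 0.515 m^3

0.515


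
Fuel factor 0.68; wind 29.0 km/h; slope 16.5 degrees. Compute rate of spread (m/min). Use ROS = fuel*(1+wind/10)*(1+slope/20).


Formula: ROS = fuel * (1 + wind/10) * (1 + slope/20)
Wind factor = 1 + 29.0/10 = 3.9
Slope factor = 1 + 16.5/20 = 1.825
ROS = 0.68 * 3.9 * 1.825 = 4.84 m/min

4.84


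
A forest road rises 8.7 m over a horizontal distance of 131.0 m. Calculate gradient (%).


Formula: Gradient = rise / run * 100
Gradient = 8.7 / 131.0 * 100 = 6.6%

6.6


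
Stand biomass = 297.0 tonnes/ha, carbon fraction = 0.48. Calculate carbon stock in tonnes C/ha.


Formula: Carbon Stock = Biomass * Carbon Fraction
C = 297.0 t/ha * 0.48
C = 142.6 t C/ha

142.6


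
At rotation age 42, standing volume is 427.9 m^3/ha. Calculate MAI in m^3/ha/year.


Formula: MAI = Total Volume / Stand Age
MAI = 427.9 m^3/ha / 42 years
MAI = 10.19 m^3/ha/year

10.19


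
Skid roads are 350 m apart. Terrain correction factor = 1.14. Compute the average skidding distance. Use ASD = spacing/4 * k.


Formula: ASD = (spacing / 4) * correction
Uncorrected distance = spacing / 4 = 350 / 4 = 87.5 m
ASD = 87.5 * 1.14 = 100 m

100


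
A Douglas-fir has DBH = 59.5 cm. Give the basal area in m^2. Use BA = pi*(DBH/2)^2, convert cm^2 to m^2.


Formula: BA = pi * (DBH/2)^2 / 10000  (cm^2 to m^2)
Radius = DBH/2 = 59.5/2 = 29.75 cm
BA = pi * 29.75^2 / 10000
   = 2780.5058 cm^2 / 10000
   = 0.2781 m^2

0.2781


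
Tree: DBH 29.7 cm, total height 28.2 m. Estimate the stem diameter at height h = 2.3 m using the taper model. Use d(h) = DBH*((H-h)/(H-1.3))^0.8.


Taper: d(h) = DBH * ((H - h) / (H - 1.3))^0.8
Numerator = H - h = 28.2 - 2.3 = 25.9 m
Denominator = H - 1.3 = 28.2 - 1.3 = 26.9 m
Ratio = 25.9 / 26.9 = 0.96283
d = 29.7 * 0.96283^0.8 = 28.8 cm

28.8


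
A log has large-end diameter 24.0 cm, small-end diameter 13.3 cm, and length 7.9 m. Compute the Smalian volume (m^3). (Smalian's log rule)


Smalian: V = (A1 + A2)/2 * L,  A = pi*(D/200)^2
A1 = pi*(24.0/200)^2 = 0.045239 m^2
A2 = pi*(13.3/200)^2 = 0.013893 m^2
V = (0.045239+0.013893)/2*7.9 = 0.2336 m^3

0.2336


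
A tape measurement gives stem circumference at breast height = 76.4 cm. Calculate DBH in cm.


Formula: DBH = C / pi
DBH = 76.4 / pi
pi = 3.14159...
DBH = 24.3 cm

24.3


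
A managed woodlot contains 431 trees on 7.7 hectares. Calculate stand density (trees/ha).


Formula: Stand Density = N_trees / Area_ha
Density = 431 trees / 7.7 ha
Density = 56 trees/ha

56


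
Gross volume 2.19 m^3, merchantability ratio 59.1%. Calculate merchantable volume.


Formula: MV = V_total * (merchantable_pct / 100)
Merchantable fraction = 59.1% / 100 = 0.591
MV = 2.19 m^3 * 0.591 = 1.294 m^3

1.294


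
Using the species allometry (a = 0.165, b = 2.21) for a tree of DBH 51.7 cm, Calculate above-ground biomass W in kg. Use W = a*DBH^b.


Formula: W = a * DBH^b  (allometric power law)
DBH^b = 51.7^2.21 = 6120.8833
W = 0.165 * 6120.8833 = 1009.9 kg

1009.9


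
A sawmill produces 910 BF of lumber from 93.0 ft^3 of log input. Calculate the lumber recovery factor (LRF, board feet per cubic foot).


Formula: LRF = Lumber Output (BF) / Log Input (ft^3)
LRF = 910 BF / 93.0 ft^3
LRF = 9.78 BF/ft^3

9.78


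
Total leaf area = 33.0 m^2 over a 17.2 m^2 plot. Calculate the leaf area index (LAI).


Formula: LAI = total leaf area / ground area  (dimensionless)
LAI = 33.0 m^2 / 17.2 m^2
LAI = 1.92

1.92


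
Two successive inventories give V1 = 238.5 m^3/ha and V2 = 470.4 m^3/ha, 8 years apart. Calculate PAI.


Formula: PAI = (V_T2 - V_T1) / (T2 - T1)
Volume increment = 470.4 - 238.5 = 231.9 m^3/ha
PAI = 231.9 / 8 = 28.99 m^3/ha/year

28.99


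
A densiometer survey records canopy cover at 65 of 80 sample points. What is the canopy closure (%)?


Formula: Canopy closure = covered points / total points * 100
Closure = 65 / 80 * 100
Closure = 0.8125 * 100 = 81.3%

81.3


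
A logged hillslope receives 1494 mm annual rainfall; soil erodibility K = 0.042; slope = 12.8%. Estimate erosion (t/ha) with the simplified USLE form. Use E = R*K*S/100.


Formula: E = R * K * S / 100  (simplified USLE)
R * K = 1494 * 0.042 = 62.748
E = 62.748 * 12.8 / 100 = 8.03 t/ha

8.03


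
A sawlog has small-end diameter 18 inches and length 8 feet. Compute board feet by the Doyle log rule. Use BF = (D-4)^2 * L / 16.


Doyle: BF = (D - 4)^2 * L / 16
Adjusted diameter = 18 - 4 = 14 in
(D-4)^2 = 14^2 = 196
BF = 196 * 8 / 16 = 98 BF

98


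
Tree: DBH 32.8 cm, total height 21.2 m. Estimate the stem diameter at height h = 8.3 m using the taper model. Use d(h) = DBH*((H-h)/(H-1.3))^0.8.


Taper: d(h) = DBH * ((H - h) / (H - 1.3))^0.8
Numerator = H - h = 21.2 - 8.3 = 12.9 m
Denominator = H - 1.3 = 21.2 - 1.3 = 19.9 m
Ratio = 12.9 / 19.9 = 0.64824
d = 32.8 * 0.64824^0.8 = 23.2 cm

23.2


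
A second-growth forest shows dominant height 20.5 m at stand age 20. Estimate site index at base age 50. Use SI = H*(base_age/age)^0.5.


Formula: SI = H_dom * (base_age / age)^0.5
Age ratio = 50 / 20 = 2.5
sqrt(age_ratio) = 1.58114
SI = 20.5 * 1.58114 = 32.4 m

32.4


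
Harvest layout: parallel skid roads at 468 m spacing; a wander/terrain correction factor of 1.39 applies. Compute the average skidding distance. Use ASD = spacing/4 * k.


Formula: ASD = (spacing / 4) * correction
Uncorrected distance = spacing / 4 = 468 / 4 = 117 m
ASD = 117 * 1.39 = 163 m

163


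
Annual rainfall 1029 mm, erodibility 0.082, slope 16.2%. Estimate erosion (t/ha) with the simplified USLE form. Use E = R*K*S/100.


Formula: E = R * K * S / 100  (simplified USLE)
R * K = 1029 * 0.082 = 84.378
E = 84.378 * 16.2 / 100 = 13.67 t/ha

13.67


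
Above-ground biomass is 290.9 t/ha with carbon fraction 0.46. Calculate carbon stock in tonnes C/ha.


Formula: Carbon Stock = Biomass * Carbon Fraction
C = 290.9 t/ha * 0.46
C = 133.8 t C/ha

133.8


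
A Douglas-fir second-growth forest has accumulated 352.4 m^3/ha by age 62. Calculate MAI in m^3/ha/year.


Formula: MAI = Total Volume / Stand Age
MAI = 352.4 m^3/ha / 62 years
MAI = 5.68 m^3/ha/year

5.68


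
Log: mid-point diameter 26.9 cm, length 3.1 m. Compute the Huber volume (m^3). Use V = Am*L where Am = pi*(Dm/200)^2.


Huber: V = Am * L,  Am = pi*(Dm/200)^2
Am = pi*(26.9/200)^2 = 0.056832 m^2
V = 0.056832*3.1 = 0.1762 m^3

0.1762


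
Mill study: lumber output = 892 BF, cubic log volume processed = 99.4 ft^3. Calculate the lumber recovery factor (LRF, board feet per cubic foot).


Formula: LRF = Lumber Output (BF) / Log Input (ft^3)
LRF = 892 BF / 99.4 ft^3
LRF = 8.97 BF/ft^3

8.97


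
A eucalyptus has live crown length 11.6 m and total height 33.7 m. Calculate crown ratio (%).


Formula: Crown Ratio = (Crown Length / Total Height) * 100
CR = (11.6 m / 33.7 m) * 100
CR = 0.3442 * 100 = 34.4%

34.4


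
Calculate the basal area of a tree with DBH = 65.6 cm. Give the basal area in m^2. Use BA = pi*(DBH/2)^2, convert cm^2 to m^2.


Formula: BA = pi * (DBH/2)^2 / 10000  (cm^2 to m^2)
Radius = DBH/2 = 65.6/2 = 32.8 cm
BA = pi * 32.8^2 / 10000
   = 3379.851 cm^2 / 10000
   = 0.338 m^2

0.338


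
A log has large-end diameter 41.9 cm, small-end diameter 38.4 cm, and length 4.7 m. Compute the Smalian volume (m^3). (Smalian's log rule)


Smalian: V = (A1 + A2)/2 * L,  A = pi*(D/200)^2
A1 = pi*(41.9/200)^2 = 0.137885 m^2
A2 = pi*(38.4/200)^2 = 0.115812 m^2
V = (0.137885+0.115812)/2*4.7 = 0.5962 m^3

0.5962


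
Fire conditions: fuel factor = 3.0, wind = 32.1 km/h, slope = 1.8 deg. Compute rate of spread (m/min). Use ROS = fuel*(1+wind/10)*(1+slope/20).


Formula: ROS = fuel * (1 + wind/10) * (1 + slope/20)
Wind factor = 1 + 32.1/10 = 4.21
Slope factor = 1 + 1.8/20 = 1.09
ROS = 3.0 * 4.21 * 1.09 = 13.77 m/min

13.77


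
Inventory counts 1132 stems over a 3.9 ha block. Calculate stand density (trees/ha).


Formula: Stand Density = N_trees / Area_ha
Density = 1132 trees / 3.9 ha
Density = 290 trees/ha

290


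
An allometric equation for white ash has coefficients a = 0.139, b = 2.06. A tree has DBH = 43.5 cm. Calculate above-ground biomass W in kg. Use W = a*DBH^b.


Formula: W = a * DBH^b  (allometric power law)
DBH^b = 43.5^2.06 = 2372.9461
W = 0.139 * 2372.9461 = 329.8 kg

329.8


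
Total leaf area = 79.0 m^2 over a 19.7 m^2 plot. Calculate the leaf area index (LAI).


Formula: LAI = total leaf area / ground area  (dimensionless)
LAI = 79.0 m^2 / 19.7 m^2
LAI = 4.01

4.01


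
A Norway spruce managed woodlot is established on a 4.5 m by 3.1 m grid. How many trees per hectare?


Formula: TPH = 10000 m^2/ha / (spacing_x * spacing_y)
Area per tree = 4.5 m * 3.1 m = 13.95 m^2
TPH = 10000 / 13.95 = 717 trees/ha

717


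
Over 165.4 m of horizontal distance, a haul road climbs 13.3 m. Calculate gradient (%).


Formula: Gradient = rise / run * 100
Gradient = 13.3 / 165.4 * 100 = 8.0%

8.0


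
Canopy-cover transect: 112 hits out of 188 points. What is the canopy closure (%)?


Formula: Canopy closure = covered points / total points * 100
Closure = 112 / 188 * 100
Closure = 0.5957 * 100 = 59.6%

59.6


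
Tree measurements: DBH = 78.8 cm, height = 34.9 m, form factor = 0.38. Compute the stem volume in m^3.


Formula: V = pi * (DBH/200)^2 * H * ff
Radius = DBH/200 = 78.8/200 = 0.394 m
Radius^2 = 0.394^2 = 0.155236 m^2
V = pi * 0.155236 * 34.9 * 0.38
V = 6.468 m^3

6.468


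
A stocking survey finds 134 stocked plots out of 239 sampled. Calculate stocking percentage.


Formula: Stocking % = stocked plots / total plots * 100
Stocking = 134 / 239 * 100
Stocking = 0.5607 * 100 = 56.1%

56.1


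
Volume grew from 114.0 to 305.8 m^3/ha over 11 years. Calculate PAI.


Formula: PAI = (V_T2 - V_T1) / (T2 - T1)
Volume increment = 305.8 - 114.0 = 191.8 m^3/ha
PAI = 191.8 / 11 = 17.44 m^3/ha/year

17.44


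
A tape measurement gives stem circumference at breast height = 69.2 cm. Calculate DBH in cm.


Formula: DBH = C / pi
DBH = 69.2 / pi
pi = 3.14159...
DBH = 22.0 cm

22.0


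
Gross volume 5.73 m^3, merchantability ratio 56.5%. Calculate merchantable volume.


Formula: MV = V_total * (merchantable_pct / 100)
Merchantable fraction = 56.5% / 100 = 0.565
MV = 5.73 m^3 * 0.565 = 3.237 m^3

3.237


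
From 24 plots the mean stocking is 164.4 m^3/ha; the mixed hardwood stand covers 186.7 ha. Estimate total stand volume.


Formula: Total Volume = Mean Volume per ha * Total Area
Total Volume = 164.4 m^3/ha * 186.7 ha
Total Volume = 30693 m^3

30693


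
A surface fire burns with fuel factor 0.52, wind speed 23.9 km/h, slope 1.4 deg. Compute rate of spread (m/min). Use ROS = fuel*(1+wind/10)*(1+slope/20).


Formula: ROS = fuel * (1 + wind/10) * (1 + slope/20)
Wind factor = 1 + 23.9/10 = 3.39
Slope factor = 1 + 1.4/20 = 1.07
ROS = 0.52 * 3.39 * 1.07 = 1.89 m/min

1.89


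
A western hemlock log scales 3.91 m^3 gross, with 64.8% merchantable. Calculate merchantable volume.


Formula: MV = V_total * (merchantable_pct / 100)
Merchantable fraction = 64.8% / 100 = 0.648
MV = 3.91 m^3 * 0.648 = 2.534 m^3

2.534


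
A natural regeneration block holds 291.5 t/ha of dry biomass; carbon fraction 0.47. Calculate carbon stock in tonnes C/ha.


Formula: Carbon Stock = Biomass * Carbon Fraction
C = 291.5 t/ha * 0.47
C = 137.0 t C/ha

137.0


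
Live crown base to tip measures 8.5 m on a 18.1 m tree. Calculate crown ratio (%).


Formula: Crown Ratio = (Crown Length / Total Height) * 100
CR = (8.5 m / 18.1 m) * 100
CR = 0.4696 * 100 = 47.0%

47.0


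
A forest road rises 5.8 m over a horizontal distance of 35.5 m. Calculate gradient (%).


Formula: Gradient = rise / run * 100
Gradient = 5.8 / 35.5 * 100 = 16.3%

16.3


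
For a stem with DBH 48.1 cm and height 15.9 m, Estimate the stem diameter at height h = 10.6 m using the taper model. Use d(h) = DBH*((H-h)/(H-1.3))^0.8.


Taper: d(h) = DBH * ((H - h) / (H - 1.3))^0.8
Numerator = H - h = 15.9 - 10.6 = 5.3 m
Denominator = H - 1.3 = 15.9 - 1.3 = 14.6 m
Ratio = 5.3 / 14.6 = 0.36301
d = 48.1 * 0.36301^0.8 = 21.4 cm

21.4


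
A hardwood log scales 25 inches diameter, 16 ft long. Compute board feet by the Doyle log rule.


Doyle: BF = (D - 4)^2 * L / 16
Adjusted diameter = 25 - 4 = 21 in
(D-4)^2 = 21^2 = 441
BF = 441 * 16 / 16 = 441 BF

441


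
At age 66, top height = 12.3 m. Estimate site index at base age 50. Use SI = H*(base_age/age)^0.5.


Formula: SI = H_dom * (base_age / age)^0.5
Age ratio = 50 / 66 = 0.75758
sqrt(age_ratio) = 0.87039
SI = 12.3 * 0.87039 = 10.7 m

10.7


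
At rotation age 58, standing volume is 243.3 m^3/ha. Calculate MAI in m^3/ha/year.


Formula: MAI = Total Volume / Stand Age
MAI = 243.3 m^3/ha / 58 years
MAI = 4.19 m^3/ha/year

4.19


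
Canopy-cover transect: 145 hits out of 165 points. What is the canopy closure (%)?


Formula: Canopy closure = covered points / total points * 100
Closure = 145 / 165 * 100
Closure = 0.8788 * 100 = 87.9%

87.9


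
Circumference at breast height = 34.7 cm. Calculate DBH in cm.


Formula: DBH = C / pi
DBH = 34.7 / pi
pi = 3.14159...
DBH = 11.0 cm

11.0


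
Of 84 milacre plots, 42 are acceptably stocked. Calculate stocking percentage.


Formula: Stocking % = stocked plots / total plots * 100
Stocking = 42 / 84 * 100
Stocking = 0.5 * 100 = 50.0%

50.0


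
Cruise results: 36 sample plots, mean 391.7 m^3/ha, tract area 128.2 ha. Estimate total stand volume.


Formula: Total Volume = Mean Volume per ha * Total Area
Total Volume = 391.7 m^3/ha * 128.2 ha
Total Volume = 50216 m^3

50216


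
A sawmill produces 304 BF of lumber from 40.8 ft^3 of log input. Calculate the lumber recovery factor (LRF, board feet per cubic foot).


Formula: LRF = Lumber Output (BF) / Log Input (ft^3)
LRF = 304 BF / 40.8 ft^3
LRF = 7.45 BF/ft^3

7.45


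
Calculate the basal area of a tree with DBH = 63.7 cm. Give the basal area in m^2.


Formula: BA = pi * (DBH/2)^2 / 10000  (cm^2 to m^2)
Radius = DBH/2 = 63.7/2 = 31.85 cm
BA = pi * 31.85^2 / 10000
   = 3186.9023 cm^2 / 10000
   = 0.3187 m^2

0.3187


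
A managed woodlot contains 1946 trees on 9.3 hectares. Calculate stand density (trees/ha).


Formula: Stand Density = N_trees / Area_ha
Density = 1946 trees / 9.3 ha
Density = 209 trees/ha

209


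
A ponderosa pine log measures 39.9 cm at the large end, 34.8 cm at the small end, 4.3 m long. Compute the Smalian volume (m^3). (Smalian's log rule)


Smalian: V = (A1 + A2)/2 * L,  A = pi*(D/200)^2
A1 = pi*(39.9/200)^2 = 0.125036 m^2
A2 = pi*(34.8/200)^2 = 0.095115 m^2
V = (0.125036+0.095115)/2*4.3 = 0.4733 m^3

0.4733


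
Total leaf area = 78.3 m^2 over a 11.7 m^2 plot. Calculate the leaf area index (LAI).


Formula: LAI = total leaf area / ground area  (dimensionless)
LAI = 78.3 m^2 / 11.7 m^2
LAI = 6.69

6.69


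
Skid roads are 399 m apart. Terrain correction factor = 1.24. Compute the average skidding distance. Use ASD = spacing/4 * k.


Formula: ASD = (spacing / 4) * correction
Uncorrected distance = spacing / 4 = 399 / 4 = 99.75 m
ASD = 99.75 * 1.24 = 124 m

124


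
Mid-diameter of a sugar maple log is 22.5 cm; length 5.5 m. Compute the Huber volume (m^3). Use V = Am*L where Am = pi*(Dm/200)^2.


Huber: V = Am * L,  Am = pi*(Dm/200)^2
Am = pi*(22.5/200)^2 = 0.039761 m^2
V = 0.039761*5.5 = 0.2187 m^3

0.2187


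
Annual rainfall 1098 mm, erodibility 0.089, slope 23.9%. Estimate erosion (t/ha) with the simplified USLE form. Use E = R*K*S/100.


Formula: E = R * K * S / 100  (simplified USLE)
R * K = 1098 * 0.089 = 97.722
E = 97.722 * 23.9 / 100 = 23.36 t/ha

23.36


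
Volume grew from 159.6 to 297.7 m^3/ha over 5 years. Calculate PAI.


Formula: PAI = (V_T2 - V_T1) / (T2 - T1)
Volume increment = 297.7 - 159.6 = 138.1 m^3/ha
PAI = 138.1 / 5 = 27.62 m^3/ha/year

27.62


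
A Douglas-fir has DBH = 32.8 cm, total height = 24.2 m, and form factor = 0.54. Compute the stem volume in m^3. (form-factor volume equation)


Formula: V = pi * (DBH/200)^2 * H * ff
Radius = DBH/200 = 32.8/200 = 0.164 m
Radius^2 = 0.164^2 = 0.026896 m^2
V = pi * 0.026896 * 24.2 * 0.54
V = 1.104 m^3

1.104


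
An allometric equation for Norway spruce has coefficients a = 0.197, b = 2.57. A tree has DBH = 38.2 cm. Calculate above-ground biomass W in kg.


Formula: W = a * DBH^b  (allometric power law)
DBH^b = 38.2^2.57 = 11638.6563
W = 0.197 * 11638.6563 = 2292.8 kg

2292.8


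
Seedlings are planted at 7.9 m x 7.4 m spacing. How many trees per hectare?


Formula: TPH = 10000 m^2/ha / (spacing_x * spacing_y)
Area per tree = 7.9 m * 7.4 m = 58.46 m^2
TPH = 10000 / 58.46 = 171 trees/ha

171


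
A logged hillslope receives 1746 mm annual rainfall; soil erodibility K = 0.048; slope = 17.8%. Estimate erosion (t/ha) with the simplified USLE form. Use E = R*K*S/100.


Formula: E = R * K * S / 100  (simplified USLE)
R * K = 1746 * 0.048 = 83.808
E = 83.808 * 17.8 / 100 = 14.92 t/ha

14.92


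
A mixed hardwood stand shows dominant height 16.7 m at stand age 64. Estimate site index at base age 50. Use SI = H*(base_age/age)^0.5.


Formula: SI = H_dom * (base_age / age)^0.5
Age ratio = 50 / 64 = 0.78125
sqrt(age_ratio) = 0.88388
SI = 16.7 * 0.88388 = 14.8 m

14.8


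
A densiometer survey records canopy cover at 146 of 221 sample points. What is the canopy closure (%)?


Formula: Canopy closure = covered points / total points * 100
Closure = 146 / 221 * 100
Closure = 0.6606 * 100 = 66.1%

66.1


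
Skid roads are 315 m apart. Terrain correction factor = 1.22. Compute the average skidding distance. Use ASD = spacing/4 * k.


Formula: ASD = (spacing / 4) * correction
Uncorrected distance = spacing / 4 = 315 / 4 = 78.75 m
ASD = 78.75 * 1.22 = 96 m

96


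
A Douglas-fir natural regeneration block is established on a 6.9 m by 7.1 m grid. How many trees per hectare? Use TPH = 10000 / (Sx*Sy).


Formula: TPH = 10000 m^2/ha / (spacing_x * spacing_y)
Area per tree = 6.9 m * 7.1 m = 48.99 m^2
TPH = 10000 / 48.99 = 204 trees/ha

204


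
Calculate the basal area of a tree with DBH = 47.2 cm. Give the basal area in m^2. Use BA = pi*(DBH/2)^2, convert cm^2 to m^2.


Formula: BA = pi * (DBH/2)^2 / 10000  (cm^2 to m^2)
Radius = DBH/2 = 47.2/2 = 23.6 cm
BA = pi * 23.6^2 / 10000
   = 1749.7414 cm^2 / 10000
   = 0.175 m^2

0.175


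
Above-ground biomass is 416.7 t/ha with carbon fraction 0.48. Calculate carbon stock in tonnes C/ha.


Formula: Carbon Stock = Biomass * Carbon Fraction
C = 416.7 t/ha * 0.48
C = 200.0 t C/ha

200.0


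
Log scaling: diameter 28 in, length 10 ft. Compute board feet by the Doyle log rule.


Doyle: BF = (D - 4)^2 * L / 16
Adjusted diameter = 28 - 4 = 24 in
(D-4)^2 = 24^2 = 576
BF = 576 * 10 / 16 = 360 BF

360


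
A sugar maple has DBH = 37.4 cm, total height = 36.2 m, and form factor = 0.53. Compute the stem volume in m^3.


Formula: V = pi * (DBH/200)^2 * H * ff
Radius = DBH/200 = 37.4/200 = 0.187 m
Radius^2 = 0.187^2 = 0.034969 m^2
V = pi * 0.034969 * 36.2 * 0.53
V = 2.108 m^3

2.108


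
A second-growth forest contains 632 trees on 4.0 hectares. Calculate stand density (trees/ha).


Formula: Stand Density = N_trees / Area_ha
Density = 632 trees / 4.0 ha
Density = 158 trees/ha

158


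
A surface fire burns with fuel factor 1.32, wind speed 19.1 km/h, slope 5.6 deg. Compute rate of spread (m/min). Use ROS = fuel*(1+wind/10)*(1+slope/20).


Formula: ROS = fuel * (1 + wind/10) * (1 + slope/20)
Wind factor = 1 + 19.1/10 = 2.91
Slope factor = 1 + 5.6/20 = 1.28
ROS = 1.32 * 2.91 * 1.28 = 4.92 m/min

4.92


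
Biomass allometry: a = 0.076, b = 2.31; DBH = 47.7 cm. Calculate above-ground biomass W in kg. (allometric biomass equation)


Formula: W = a * DBH^b  (allometric power law)
DBH^b = 47.7^2.31 = 7540.1061
W = 0.076 * 7540.1061 = 573.0 kg

573.0


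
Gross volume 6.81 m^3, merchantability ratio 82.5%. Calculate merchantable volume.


Formula: MV = V_total * (merchantable_pct / 100)
Merchantable fraction = 82.5% / 100 = 0.825
MV = 6.81 m^3 * 0.825 = 5.618 m^3

5.618


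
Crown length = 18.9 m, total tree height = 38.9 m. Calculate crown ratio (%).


Formula: Crown Ratio = (Crown Length / Total Height) * 100
CR = (18.9 m / 38.9 m) * 100
CR = 0.4859 * 100 = 48.6%

48.6


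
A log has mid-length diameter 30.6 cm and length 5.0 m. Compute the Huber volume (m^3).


Huber: V = Am * L,  Am = pi*(Dm/200)^2
Am = pi*(30.6/200)^2 = 0.073542 m^2
V = 0.073542*5.0 = 0.3677 m^3

0.3677


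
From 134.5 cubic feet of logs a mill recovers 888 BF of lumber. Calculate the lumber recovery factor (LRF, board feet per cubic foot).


Formula: LRF = Lumber Output (BF) / Log Input (ft^3)
LRF = 888 BF / 134.5 ft^3
LRF = 6.6 BF/ft^3

6.6


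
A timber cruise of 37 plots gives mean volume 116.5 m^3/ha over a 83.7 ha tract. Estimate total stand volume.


Formula: Total Volume = Mean Volume per ha * Total Area
Total Volume = 116.5 m^3/ha * 83.7 ha
Total Volume = 9751 m^3

9751


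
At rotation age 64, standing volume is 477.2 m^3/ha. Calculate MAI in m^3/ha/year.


Formula: MAI = Total Volume / Stand Age
MAI = 477.2 m^3/ha / 64 years
MAI = 7.46 m^3/ha/year

7.46


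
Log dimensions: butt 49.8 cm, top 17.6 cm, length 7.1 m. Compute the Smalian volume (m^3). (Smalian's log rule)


Smalian: V = (A1 + A2)/2 * L,  A = pi*(D/200)^2
A1 = pi*(49.8/200)^2 = 0.194782 m^2
A2 = pi*(17.6/200)^2 = 0.024328 m^2
V = (0.194782+0.024328)/2*7.1 = 0.7778 m^3

0.7778


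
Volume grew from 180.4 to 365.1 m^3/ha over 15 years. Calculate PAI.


Formula: PAI = (V_T2 - V_T1) / (T2 - T1)
Volume increment = 365.1 - 180.4 = 184.7 m^3/ha
PAI = 184.7 / 15 = 12.31 m^3/ha/year

12.31


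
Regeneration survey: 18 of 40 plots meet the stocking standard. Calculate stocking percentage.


Formula: Stocking % = stocked plots / total plots * 100
Stocking = 18 / 40 * 100
Stocking = 0.45 * 100 = 45.0%

45.0


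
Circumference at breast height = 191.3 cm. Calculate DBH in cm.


Formula: DBH = C / pi
DBH = 191.3 / pi
pi = 3.14159...
DBH = 60.9 cm

60.9


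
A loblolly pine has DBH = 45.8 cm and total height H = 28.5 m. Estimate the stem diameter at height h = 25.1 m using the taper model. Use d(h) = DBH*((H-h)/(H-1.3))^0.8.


Taper: d(h) = DBH * ((H - h) / (H - 1.3))^0.8
Numerator = H - h = 28.5 - 25.1 = 3.4 m
Denominator = H - 1.3 = 28.5 - 1.3 = 27.2 m
Ratio = 3.4 / 27.2 = 0.125
d = 45.8 * 0.125^0.8 = 8.7 cm

8.7


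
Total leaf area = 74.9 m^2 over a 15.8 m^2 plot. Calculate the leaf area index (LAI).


Formula: LAI = total leaf area / ground area  (dimensionless)
LAI = 74.9 m^2 / 15.8 m^2
LAI = 4.74

4.74


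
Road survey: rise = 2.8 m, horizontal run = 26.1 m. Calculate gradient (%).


Formula: Gradient = rise / run * 100
Gradient = 2.8 / 26.1 * 100 = 10.7%

10.7


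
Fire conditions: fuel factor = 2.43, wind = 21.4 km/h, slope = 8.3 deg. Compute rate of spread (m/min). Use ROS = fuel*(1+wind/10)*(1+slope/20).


Formula: ROS = fuel * (1 + wind/10) * (1 + slope/20)
Wind factor = 1 + 21.4/10 = 3.14
Slope factor = 1 + 8.3/20 = 1.415
ROS = 2.43 * 3.14 * 1.415 = 10.8 m/min

10.8


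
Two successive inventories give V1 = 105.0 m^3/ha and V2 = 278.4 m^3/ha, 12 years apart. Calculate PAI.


Formula: PAI = (V_T2 - V_T1) / (T2 - T1)
Volume increment = 278.4 - 105.0 = 173.4 m^3/ha
PAI = 173.4 / 12 = 14.45 m^3/ha/year

14.45


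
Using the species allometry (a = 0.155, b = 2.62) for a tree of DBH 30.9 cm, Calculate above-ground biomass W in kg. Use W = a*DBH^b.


Formula: W = a * DBH^b  (allometric power law)
DBH^b = 30.9^2.62 = 8011.0827
W = 0.155 * 8011.0827 = 1241.7 kg

1241.7


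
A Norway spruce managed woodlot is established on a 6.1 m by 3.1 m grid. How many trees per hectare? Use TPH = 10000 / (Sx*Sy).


Formula: TPH = 10000 m^2/ha / (spacing_x * spacing_y)
Area per tree = 6.1 m * 3.1 m = 18.91 m^2
TPH = 10000 / 18.91 = 529 trees/ha

529


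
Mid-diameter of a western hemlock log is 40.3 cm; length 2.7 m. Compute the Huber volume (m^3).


Huber: V = Am * L,  Am = pi*(Dm/200)^2
Am = pi*(40.3/200)^2 = 0.127556 m^2
V = 0.127556*2.7 = 0.3444 m^3

0.3444


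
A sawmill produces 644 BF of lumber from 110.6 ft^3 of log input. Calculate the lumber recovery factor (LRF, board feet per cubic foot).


Formula: LRF = Lumber Output (BF) / Log Input (ft^3)
LRF = 644 BF / 110.6 ft^3
LRF = 5.82 BF/ft^3

5.82


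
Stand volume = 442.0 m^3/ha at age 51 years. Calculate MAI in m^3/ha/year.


Formula: MAI = Total Volume / Stand Age
MAI = 442.0 m^3/ha / 51 years
MAI = 8.67 m^3/ha/year

8.67


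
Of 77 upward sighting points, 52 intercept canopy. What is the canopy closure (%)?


Formula: Canopy closure = covered points / total points * 100
Closure = 52 / 77 * 100
Closure = 0.6753 * 100 = 67.5%

67.5


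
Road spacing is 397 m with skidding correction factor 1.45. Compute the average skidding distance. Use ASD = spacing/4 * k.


Formula: ASD = (spacing / 4) * correction
Uncorrected distance = spacing / 4 = 397 / 4 = 99.25 m
ASD = 99.25 * 1.45 = 144 m

144


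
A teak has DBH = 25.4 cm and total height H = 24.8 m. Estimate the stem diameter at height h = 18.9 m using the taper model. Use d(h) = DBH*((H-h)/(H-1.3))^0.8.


Taper: d(h) = DBH * ((H - h) / (H - 1.3))^0.8
Numerator = H - h = 24.8 - 18.9 = 5.9 m
Denominator = H - 1.3 = 24.8 - 1.3 = 23.5 m
Ratio = 5.9 / 23.5 = 0.25106
d = 25.4 * 0.25106^0.8 = 8.4 cm

8.4


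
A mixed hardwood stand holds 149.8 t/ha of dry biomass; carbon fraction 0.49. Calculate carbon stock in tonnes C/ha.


Formula: Carbon Stock = Biomass * Carbon Fraction
C = 149.8 t/ha * 0.49
C = 73.4 t C/ha

73.4


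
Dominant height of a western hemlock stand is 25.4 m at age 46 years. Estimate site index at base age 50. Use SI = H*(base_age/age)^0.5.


Formula: SI = H_dom * (base_age / age)^0.5
Age ratio = 50 / 46 = 1.08696
sqrt(age_ratio) = 1.04257
SI = 25.4 * 1.04257 = 26.5 m

26.5


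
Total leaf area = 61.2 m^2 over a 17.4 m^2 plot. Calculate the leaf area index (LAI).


Formula: LAI = total leaf area / ground area  (dimensionless)
LAI = 61.2 m^2 / 17.4 m^2
LAI = 3.52

3.52


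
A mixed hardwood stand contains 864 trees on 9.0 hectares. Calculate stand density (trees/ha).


Formula: Stand Density = N_trees / Area_ha
Density = 864 trees / 9.0 ha
Density = 96 trees/ha

96


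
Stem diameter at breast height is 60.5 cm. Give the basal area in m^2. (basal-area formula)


Formula: BA = pi * (DBH/2)^2 / 10000  (cm^2 to m^2)
Radius = DBH/2 = 60.5/2 = 30.25 cm
BA = pi * 30.25^2 / 10000
   = 2874.7536 cm^2 / 10000
   = 0.2875 m^2

0.2875


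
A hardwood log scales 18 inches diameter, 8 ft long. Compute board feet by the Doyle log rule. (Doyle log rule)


Doyle: BF = (D - 4)^2 * L / 16
Adjusted diameter = 18 - 4 = 14 in
(D-4)^2 = 14^2 = 196
BF = 196 * 8 / 16 = 98 BF

98


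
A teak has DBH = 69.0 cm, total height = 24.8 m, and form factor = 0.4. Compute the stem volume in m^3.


Formula: V = pi * (DBH/200)^2 * H * ff
Radius = DBH/200 = 69.0/200 = 0.345 m
Radius^2 = 0.345^2 = 0.119025 m^2
V = pi * 0.119025 * 24.8 * 0.4
V = 3.709 m^3

3.709


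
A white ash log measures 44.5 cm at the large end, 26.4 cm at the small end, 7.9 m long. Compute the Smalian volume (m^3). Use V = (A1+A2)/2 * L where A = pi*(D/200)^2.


Smalian: V = (A1 + A2)/2 * L,  A = pi*(D/200)^2
A1 = pi*(44.5/200)^2 = 0.155528 m^2
A2 = pi*(26.4/200)^2 = 0.054739 m^2
V = (0.155528+0.054739)/2*7.9 = 0.8306 m^3

0.8306


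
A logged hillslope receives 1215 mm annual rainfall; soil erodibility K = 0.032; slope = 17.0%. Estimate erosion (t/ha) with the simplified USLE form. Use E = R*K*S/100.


Formula: E = R * K * S / 100  (simplified USLE)
R * K = 1215 * 0.032 = 38.88
E = 38.88 * 17.0 / 100 = 6.61 t/ha

6.61


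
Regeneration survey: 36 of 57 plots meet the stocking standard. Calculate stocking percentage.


Formula: Stocking % = stocked plots / total plots * 100
Stocking = 36 / 57 * 100
Stocking = 0.6316 * 100 = 63.2%

63.2


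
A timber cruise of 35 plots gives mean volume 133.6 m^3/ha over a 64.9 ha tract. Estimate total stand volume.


Formula: Total Volume = Mean Volume per ha * Total Area
Total Volume = 133.6 m^3/ha * 64.9 ha
Total Volume = 8671 m^3

8671


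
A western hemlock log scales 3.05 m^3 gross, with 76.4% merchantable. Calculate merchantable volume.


Formula: MV = V_total * (merchantable_pct / 100)
Merchantable fraction = 76.4% / 100 = 0.764
MV = 3.05 m^3 * 0.764 = 2.33 m^3

2.33


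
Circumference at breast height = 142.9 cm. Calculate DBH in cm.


Formula: DBH = C / pi
DBH = 142.9 / pi
pi = 3.14159...
DBH = 45.5 cm

45.5


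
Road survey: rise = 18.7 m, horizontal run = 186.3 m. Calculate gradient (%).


Formula: Gradient = rise / run * 100
Gradient = 18.7 / 186.3 * 100 = 10.0%

10.0


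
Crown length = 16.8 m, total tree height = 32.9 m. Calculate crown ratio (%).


Formula: Crown Ratio = (Crown Length / Total Height) * 100
CR = (16.8 m / 32.9 m) * 100
CR = 0.5106 * 100 = 51.1%

51.1


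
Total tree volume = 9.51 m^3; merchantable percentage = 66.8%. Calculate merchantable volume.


Formula: MV = V_total * (merchantable_pct / 100)
Merchantable fraction = 66.8% / 100 = 0.668
MV = 9.51 m^3 * 0.668 = 6.353 m^3

6.353


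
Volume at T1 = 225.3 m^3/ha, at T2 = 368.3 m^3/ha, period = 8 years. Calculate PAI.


Formula: PAI = (V_T2 - V_T1) / (T2 - T1)
Volume increment = 368.3 - 225.3 = 143.0 m^3/ha
PAI = 143.0 / 8 = 17.88 m^3/ha/year

17.88


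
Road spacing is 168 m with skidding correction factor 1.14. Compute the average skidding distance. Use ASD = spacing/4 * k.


Formula: ASD = (spacing / 4) * correction
Uncorrected distance = spacing / 4 = 168 / 4 = 42 m
ASD = 42 * 1.14 = 48 m

48


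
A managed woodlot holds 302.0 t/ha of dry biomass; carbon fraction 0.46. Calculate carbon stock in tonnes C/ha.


Formula: Carbon Stock = Biomass * Carbon Fraction
C = 302.0 t/ha * 0.46
C = 138.9 t C/ha

138.9


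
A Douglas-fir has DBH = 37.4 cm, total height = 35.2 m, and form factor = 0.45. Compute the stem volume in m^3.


Formula: V = pi * (DBH/200)^2 * H * ff
Radius = DBH/200 = 37.4/200 = 0.187 m
Radius^2 = 0.187^2 = 0.034969 m^2
V = pi * 0.034969 * 35.2 * 0.45
V = 1.74 m^3

1.74


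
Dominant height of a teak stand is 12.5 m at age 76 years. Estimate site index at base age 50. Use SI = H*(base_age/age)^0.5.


Formula: SI = H_dom * (base_age / age)^0.5
Age ratio = 50 / 76 = 0.65789
sqrt(age_ratio) = 0.81111
SI = 12.5 * 0.81111 = 10.1 m

10.1


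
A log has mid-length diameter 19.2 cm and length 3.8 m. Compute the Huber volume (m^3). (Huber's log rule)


Huber: V = Am * L,  Am = pi*(Dm/200)^2
Am = pi*(19.2/200)^2 = 0.028953 m^2
V = 0.028953*3.8 = 0.11 m^3

0.11


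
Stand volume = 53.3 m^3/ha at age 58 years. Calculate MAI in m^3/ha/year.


Formula: MAI = Total Volume / Stand Age
MAI = 53.3 m^3/ha / 58 years
MAI = 0.92 m^3/ha/year

0.92


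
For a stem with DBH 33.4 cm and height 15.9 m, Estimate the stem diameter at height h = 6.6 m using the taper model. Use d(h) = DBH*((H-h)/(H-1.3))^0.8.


Taper: d(h) = DBH * ((H - h) / (H - 1.3))^0.8
Numerator = H - h = 15.9 - 6.6 = 9.3 m
Denominator = H - 1.3 = 15.9 - 1.3 = 14.6 m
Ratio = 9.3 / 14.6 = 0.63699
d = 33.4 * 0.63699^0.8 = 23.3 cm

23.3
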